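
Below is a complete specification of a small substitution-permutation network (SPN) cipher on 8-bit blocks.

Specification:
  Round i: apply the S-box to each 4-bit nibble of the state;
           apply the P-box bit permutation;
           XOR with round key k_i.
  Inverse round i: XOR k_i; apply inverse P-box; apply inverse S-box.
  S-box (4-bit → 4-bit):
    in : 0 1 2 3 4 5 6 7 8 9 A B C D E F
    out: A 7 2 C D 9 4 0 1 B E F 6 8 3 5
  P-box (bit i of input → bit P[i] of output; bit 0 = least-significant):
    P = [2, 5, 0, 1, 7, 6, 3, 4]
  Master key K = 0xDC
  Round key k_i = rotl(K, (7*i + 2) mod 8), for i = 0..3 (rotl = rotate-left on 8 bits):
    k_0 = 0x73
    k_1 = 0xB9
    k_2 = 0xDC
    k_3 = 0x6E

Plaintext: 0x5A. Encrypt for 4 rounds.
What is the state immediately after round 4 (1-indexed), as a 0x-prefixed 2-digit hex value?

s_0 = plaintext = 0x5A
s_1 = Round(s_0, k_0) = 0xC0
s_2 = Round(s_1, k_1) = 0xD3
s_3 = Round(s_2, k_2) = 0xCF
s_4 = Round(s_3, k_3) = 0x23

0x23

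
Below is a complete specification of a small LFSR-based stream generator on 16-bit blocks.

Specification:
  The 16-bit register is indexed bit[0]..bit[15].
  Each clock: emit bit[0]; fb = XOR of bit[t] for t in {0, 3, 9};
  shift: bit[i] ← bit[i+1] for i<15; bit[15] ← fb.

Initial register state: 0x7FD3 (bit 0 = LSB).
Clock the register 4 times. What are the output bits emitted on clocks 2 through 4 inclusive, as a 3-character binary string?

reg_0 = 0x7FD3
clock 1: out=1, reg = 0x3FE9
clock 2: out=1, reg = 0x9FF4
clock 3: out=0, reg = 0xCFFA
clock 4: out=0, reg = 0x67FD

100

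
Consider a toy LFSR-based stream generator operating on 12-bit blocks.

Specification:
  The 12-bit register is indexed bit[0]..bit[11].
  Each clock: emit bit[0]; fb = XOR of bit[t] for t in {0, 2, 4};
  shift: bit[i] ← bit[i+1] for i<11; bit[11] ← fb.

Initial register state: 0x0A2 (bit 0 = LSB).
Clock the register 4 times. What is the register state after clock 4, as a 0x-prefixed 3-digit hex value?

0x00A

reg_0 = 0x0A2
clock 1: out=0, reg = 0x051
clock 2: out=1, reg = 0x028
clock 3: out=0, reg = 0x014
clock 4: out=0, reg = 0x00A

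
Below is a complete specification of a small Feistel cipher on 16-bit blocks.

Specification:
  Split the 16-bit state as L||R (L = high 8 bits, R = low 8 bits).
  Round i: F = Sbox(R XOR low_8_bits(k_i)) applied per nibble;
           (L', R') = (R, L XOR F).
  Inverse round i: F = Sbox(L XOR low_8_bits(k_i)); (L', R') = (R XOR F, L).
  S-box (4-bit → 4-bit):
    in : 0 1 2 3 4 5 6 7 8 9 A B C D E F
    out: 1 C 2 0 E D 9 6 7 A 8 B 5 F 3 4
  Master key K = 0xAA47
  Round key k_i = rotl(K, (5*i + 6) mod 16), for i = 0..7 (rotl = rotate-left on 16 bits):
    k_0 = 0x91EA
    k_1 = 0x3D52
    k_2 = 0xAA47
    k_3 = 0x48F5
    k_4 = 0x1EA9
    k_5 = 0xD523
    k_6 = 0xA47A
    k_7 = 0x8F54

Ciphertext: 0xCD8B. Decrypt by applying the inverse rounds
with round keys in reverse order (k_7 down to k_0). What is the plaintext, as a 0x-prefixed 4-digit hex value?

0x751C

s_0 = ciphertext = 0xCD8B
s_1 = InvRound(s_0, k_7) = 0x21CD
s_2 = InvRound(s_1, k_6) = 0x1621
s_3 = InvRound(s_2, k_5) = 0x2C16
s_4 = InvRound(s_3, k_4) = 0x6B2C
s_5 = InvRound(s_4, k_3) = 0x8F6B
s_6 = InvRound(s_5, k_2) = 0x3C8F
s_7 = InvRound(s_6, k_1) = 0x1C3C
s_8 = InvRound(s_7, k_0) = 0x751C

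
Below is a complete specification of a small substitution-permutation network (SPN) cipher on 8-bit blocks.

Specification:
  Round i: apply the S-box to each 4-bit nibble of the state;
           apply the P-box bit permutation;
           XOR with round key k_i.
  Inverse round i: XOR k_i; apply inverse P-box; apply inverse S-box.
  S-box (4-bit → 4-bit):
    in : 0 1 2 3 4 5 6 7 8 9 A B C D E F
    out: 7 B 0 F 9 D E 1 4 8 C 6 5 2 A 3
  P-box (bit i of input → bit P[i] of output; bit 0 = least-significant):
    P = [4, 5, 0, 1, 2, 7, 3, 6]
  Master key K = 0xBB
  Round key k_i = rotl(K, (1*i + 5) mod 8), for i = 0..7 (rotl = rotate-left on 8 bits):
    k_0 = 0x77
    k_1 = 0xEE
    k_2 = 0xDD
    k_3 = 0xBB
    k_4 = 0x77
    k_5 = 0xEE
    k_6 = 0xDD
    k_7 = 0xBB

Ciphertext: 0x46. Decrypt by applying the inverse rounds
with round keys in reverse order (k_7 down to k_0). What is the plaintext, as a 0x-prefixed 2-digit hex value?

s_0 = ciphertext = 0x46
s_1 = InvRound(s_0, k_7) = 0x30
s_2 = InvRound(s_1, k_6) = 0x3B
s_3 = InvRound(s_2, k_5) = 0x1C
s_4 = InvRound(s_3, k_4) = 0xA6
s_5 = InvRound(s_4, k_3) = 0xCC
s_6 = InvRound(s_5, k_2) = 0x2C
s_7 = InvRound(s_6, k_1) = 0xE9
s_8 = InvRound(s_7, k_0) = 0x04

0x04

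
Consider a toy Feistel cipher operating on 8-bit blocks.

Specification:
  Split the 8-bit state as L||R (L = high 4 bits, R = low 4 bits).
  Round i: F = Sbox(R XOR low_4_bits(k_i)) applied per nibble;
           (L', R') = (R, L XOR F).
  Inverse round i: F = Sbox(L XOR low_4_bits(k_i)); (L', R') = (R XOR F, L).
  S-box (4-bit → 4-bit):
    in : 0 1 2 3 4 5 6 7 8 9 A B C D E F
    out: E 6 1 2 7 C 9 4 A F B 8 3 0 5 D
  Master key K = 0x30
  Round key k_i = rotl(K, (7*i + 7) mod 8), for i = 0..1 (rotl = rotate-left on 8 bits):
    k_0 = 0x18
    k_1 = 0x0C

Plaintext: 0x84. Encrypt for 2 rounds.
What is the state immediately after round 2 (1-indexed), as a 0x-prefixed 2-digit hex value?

s_0 = plaintext = 0x84
s_1 = Round(s_0, k_0) = 0x4B
s_2 = Round(s_1, k_1) = 0xB0

0xB0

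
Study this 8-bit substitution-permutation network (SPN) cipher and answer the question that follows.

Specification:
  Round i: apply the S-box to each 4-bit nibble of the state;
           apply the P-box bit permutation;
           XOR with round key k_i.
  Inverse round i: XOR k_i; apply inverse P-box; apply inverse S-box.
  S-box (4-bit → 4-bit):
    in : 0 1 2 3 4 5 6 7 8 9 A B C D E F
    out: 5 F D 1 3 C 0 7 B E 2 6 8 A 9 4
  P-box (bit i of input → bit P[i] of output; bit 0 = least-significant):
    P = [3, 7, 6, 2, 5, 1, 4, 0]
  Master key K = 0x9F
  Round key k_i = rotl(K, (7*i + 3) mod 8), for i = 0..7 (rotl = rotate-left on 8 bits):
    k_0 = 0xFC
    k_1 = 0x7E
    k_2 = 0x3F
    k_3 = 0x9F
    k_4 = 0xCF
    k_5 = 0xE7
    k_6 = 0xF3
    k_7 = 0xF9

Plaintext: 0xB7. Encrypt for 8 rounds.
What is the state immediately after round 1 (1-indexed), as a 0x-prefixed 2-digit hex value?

s_0 = plaintext = 0xB7
s_1 = Round(s_0, k_0) = 0x26
s_2 = Round(s_1, k_1) = 0x4F
s_3 = Round(s_2, k_2) = 0x5D
s_4 = Round(s_3, k_3) = 0x0A
s_5 = Round(s_4, k_4) = 0x7F
s_6 = Round(s_5, k_5) = 0x95
s_7 = Round(s_6, k_6) = 0xA4
s_8 = Round(s_7, k_7) = 0x73

0x26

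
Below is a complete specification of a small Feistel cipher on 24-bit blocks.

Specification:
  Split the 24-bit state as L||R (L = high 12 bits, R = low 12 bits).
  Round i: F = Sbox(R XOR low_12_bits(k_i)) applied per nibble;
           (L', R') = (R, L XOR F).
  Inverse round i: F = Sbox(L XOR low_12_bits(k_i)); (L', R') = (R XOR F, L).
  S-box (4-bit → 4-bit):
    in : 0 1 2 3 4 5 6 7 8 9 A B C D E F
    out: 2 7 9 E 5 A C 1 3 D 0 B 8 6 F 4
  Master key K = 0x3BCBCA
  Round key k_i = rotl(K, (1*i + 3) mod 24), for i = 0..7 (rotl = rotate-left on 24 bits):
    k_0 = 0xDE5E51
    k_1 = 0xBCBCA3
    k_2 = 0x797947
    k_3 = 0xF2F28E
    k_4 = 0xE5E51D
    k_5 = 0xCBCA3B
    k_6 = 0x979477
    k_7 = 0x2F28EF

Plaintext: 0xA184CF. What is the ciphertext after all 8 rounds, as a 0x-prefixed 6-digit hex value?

s_0 = plaintext = 0xA184CF
s_1 = Round(s_0, k_0) = 0x4CFAC7
s_2 = Round(s_1, k_1) = 0xAC780A
s_3 = Round(s_2, k_2) = 0x80AD91
s_4 = Round(s_3, k_3) = 0xD91C7E
s_5 = Round(s_4, k_4) = 0xC7E05F
s_6 = Round(s_5, k_5) = 0x05FCBB
s_7 = Round(s_6, k_6) = 0xCBB3D7
s_8 = Round(s_7, k_7) = 0x3D7758

0x3D7758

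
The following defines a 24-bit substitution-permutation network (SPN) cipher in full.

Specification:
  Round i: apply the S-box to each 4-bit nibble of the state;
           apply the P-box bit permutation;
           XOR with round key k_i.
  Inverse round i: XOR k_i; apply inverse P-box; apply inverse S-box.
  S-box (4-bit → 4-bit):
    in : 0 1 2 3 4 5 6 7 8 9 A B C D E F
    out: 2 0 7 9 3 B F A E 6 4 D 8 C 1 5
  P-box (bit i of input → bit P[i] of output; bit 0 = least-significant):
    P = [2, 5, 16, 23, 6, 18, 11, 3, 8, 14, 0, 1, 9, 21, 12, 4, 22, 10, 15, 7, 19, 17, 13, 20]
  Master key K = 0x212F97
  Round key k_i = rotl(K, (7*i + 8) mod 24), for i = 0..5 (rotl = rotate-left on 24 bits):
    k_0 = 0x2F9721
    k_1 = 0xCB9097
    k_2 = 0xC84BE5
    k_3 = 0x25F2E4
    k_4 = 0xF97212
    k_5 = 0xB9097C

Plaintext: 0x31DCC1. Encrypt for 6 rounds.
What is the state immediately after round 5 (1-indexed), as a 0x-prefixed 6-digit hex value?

0x8979B9

s_0 = plaintext = 0x31DCC1
s_1 = Round(s_0, k_0) = 0x37873B
s_2 = Round(s_1, k_1) = 0x72C449
s_3 = Round(s_2, k_2) = 0x9F8E95
s_4 = Round(s_3, k_3) = 0xC34BD0
s_5 = Round(s_4, k_4) = 0x8979B9
s_6 = Round(s_5, k_5) = 0x8AE505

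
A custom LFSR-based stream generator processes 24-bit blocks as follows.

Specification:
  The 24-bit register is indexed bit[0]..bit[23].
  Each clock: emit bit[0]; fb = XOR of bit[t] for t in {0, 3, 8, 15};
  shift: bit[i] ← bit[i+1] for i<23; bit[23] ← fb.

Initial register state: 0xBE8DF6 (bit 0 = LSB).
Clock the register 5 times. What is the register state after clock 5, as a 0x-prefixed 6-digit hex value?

0xC5F46F

reg_0 = 0xBE8DF6
clock 1: out=0, reg = 0x5F46FB
clock 2: out=1, reg = 0x2FA37D
clock 3: out=1, reg = 0x17D1BE
clock 4: out=0, reg = 0x8BE8DF
clock 5: out=1, reg = 0xC5F46F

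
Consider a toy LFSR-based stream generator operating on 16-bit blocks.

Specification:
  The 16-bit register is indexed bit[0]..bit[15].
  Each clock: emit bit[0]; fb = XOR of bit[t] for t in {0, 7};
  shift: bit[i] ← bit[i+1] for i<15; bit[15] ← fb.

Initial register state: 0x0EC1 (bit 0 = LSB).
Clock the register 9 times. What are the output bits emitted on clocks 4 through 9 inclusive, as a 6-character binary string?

reg_0 = 0x0EC1
clock 1: out=1, reg = 0x0760
clock 2: out=0, reg = 0x03B0
clock 3: out=0, reg = 0x81D8
clock 4: out=0, reg = 0xC0EC
clock 5: out=0, reg = 0xE076
clock 6: out=0, reg = 0x703B
clock 7: out=1, reg = 0xB81D
clock 8: out=1, reg = 0xDC0E
clock 9: out=0, reg = 0x6E07

000110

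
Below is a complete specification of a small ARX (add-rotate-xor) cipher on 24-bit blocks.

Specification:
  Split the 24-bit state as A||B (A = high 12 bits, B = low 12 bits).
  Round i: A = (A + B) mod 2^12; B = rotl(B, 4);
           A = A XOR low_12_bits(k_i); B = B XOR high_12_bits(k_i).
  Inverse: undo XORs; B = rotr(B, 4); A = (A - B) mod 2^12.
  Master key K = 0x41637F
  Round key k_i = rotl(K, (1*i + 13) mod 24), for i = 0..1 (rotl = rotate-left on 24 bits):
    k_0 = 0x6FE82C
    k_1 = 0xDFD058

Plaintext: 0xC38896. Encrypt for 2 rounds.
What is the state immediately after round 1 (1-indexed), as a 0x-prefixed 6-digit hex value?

0xCE2F96

s_0 = plaintext = 0xC38896
s_1 = Round(s_0, k_0) = 0xCE2F96
s_2 = Round(s_1, k_1) = 0xC20492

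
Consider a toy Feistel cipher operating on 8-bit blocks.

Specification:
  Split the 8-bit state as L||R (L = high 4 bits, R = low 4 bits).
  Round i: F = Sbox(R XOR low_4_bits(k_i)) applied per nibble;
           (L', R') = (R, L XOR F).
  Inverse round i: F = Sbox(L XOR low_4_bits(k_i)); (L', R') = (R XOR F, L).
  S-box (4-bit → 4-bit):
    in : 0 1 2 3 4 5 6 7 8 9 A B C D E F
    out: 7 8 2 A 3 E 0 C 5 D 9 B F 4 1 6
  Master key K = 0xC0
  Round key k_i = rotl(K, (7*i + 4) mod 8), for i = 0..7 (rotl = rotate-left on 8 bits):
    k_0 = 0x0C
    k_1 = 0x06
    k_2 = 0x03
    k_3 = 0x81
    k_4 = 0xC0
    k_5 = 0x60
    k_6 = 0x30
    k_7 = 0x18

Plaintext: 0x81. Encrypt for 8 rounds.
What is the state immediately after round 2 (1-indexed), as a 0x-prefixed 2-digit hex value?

0xC8

s_0 = plaintext = 0x81
s_1 = Round(s_0, k_0) = 0x1C
s_2 = Round(s_1, k_1) = 0xC8
s_3 = Round(s_2, k_2) = 0x87
s_4 = Round(s_3, k_3) = 0x78
s_5 = Round(s_4, k_4) = 0x82
s_6 = Round(s_5, k_5) = 0x2A
s_7 = Round(s_6, k_6) = 0xAB
s_8 = Round(s_7, k_7) = 0xB0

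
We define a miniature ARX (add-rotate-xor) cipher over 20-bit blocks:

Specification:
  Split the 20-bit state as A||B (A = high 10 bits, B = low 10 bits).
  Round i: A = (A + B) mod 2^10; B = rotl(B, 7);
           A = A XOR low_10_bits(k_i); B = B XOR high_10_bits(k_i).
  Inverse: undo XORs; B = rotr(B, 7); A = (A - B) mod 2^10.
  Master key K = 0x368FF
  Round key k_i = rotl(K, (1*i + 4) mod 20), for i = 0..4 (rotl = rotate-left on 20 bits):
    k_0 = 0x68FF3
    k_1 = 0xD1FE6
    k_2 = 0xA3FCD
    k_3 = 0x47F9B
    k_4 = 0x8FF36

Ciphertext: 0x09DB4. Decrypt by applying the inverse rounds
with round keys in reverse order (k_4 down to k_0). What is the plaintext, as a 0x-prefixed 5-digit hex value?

s_0 = ciphertext = 0x09DB4
s_1 = InvRound(s_0, k_4) = 0xAC85F
s_2 = InvRound(s_1, k_3) = 0xC9E02
s_3 = InvRound(s_2, k_2) = 0x20469
s_4 = InvRound(s_3, k_1) = 0x7C576
s_5 = InvRound(s_4, k_0) = 0xD66A9

0xD66A9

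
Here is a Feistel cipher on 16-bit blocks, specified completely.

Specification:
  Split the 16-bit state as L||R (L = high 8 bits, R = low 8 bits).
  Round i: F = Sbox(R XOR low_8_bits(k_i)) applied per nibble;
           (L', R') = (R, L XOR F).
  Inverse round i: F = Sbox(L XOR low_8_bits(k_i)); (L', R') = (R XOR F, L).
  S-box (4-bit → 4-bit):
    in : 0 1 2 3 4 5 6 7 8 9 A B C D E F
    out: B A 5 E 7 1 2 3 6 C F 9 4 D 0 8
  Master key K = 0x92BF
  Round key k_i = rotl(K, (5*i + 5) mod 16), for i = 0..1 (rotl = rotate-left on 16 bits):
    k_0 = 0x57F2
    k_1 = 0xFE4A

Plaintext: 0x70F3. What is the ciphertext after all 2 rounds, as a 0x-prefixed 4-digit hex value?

0xCA98

s_0 = plaintext = 0x70F3
s_1 = Round(s_0, k_0) = 0xF3CA
s_2 = Round(s_1, k_1) = 0xCA98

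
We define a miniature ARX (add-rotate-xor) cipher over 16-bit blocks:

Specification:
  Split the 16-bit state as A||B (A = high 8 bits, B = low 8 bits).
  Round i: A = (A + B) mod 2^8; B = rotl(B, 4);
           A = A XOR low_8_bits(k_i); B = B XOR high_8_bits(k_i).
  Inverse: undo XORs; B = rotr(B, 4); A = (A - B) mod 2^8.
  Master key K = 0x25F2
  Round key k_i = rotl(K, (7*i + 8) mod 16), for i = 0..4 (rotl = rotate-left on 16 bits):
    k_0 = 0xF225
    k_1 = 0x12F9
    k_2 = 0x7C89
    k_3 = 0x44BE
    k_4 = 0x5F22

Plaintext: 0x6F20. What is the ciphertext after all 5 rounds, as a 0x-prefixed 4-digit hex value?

s_0 = plaintext = 0x6F20
s_1 = Round(s_0, k_0) = 0xAAF0
s_2 = Round(s_1, k_1) = 0x631D
s_3 = Round(s_2, k_2) = 0x09AD
s_4 = Round(s_3, k_3) = 0x089E
s_5 = Round(s_4, k_4) = 0x84B6

0x84B6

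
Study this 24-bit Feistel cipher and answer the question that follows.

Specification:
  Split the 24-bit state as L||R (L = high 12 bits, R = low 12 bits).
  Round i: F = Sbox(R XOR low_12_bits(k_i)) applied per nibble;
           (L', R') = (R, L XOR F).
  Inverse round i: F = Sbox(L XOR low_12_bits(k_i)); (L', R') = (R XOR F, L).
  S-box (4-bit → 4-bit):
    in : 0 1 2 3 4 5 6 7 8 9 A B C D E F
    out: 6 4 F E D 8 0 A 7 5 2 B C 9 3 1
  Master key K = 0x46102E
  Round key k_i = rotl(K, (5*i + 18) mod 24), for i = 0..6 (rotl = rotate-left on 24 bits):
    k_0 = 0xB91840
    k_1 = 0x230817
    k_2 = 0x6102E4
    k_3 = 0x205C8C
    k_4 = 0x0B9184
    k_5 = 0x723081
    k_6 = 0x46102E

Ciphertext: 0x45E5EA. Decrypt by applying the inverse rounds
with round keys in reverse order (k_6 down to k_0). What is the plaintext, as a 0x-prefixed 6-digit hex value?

s_0 = ciphertext = 0x45E5EA
s_1 = InvRound(s_0, k_6) = 0x84C45E
s_2 = InvRound(s_1, k_5) = 0x39784C
s_3 = InvRound(s_2, k_4) = 0x702397
s_4 = InvRound(s_3, k_3) = 0x8E4702
s_5 = InvRound(s_4, k_2) = 0x5648E4
s_6 = InvRound(s_5, k_1) = 0x14A564
s_7 = InvRound(s_6, k_0) = 0x00614A

0x00614A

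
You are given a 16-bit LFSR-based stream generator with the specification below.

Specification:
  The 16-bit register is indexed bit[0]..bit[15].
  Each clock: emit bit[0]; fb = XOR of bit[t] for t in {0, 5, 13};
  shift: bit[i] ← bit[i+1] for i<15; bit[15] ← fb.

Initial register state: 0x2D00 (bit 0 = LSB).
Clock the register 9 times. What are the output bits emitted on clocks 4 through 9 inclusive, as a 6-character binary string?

000001

reg_0 = 0x2D00
clock 1: out=0, reg = 0x9680
clock 2: out=0, reg = 0x4B40
clock 3: out=0, reg = 0x25A0
clock 4: out=0, reg = 0x12D0
clock 5: out=0, reg = 0x0968
clock 6: out=0, reg = 0x84B4
clock 7: out=0, reg = 0xC25A
clock 8: out=0, reg = 0x612D
clock 9: out=1, reg = 0xB096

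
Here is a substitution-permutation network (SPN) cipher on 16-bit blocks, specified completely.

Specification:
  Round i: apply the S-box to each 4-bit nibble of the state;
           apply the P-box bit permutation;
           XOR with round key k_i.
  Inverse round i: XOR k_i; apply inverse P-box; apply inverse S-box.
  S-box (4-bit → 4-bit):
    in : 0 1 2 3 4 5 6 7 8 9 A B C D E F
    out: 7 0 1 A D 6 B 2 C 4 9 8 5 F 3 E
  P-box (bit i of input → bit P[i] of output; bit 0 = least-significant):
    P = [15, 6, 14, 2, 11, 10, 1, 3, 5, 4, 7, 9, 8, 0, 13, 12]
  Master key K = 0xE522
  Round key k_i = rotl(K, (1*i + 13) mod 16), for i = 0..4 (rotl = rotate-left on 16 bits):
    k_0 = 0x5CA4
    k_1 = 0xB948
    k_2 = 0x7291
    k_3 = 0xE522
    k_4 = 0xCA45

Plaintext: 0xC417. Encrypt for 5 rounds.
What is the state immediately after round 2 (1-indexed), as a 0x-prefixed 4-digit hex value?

s_0 = plaintext = 0xC417
s_1 = Round(s_0, k_0) = 0x7F44
s_2 = Round(s_1, k_1) = 0x73D7
s_3 = Round(s_2, k_2) = 0x7CCA
s_4 = Round(s_3, k_3) = 0x6D85
s_5 = Round(s_4, k_4) = 0x99BE

0x73D7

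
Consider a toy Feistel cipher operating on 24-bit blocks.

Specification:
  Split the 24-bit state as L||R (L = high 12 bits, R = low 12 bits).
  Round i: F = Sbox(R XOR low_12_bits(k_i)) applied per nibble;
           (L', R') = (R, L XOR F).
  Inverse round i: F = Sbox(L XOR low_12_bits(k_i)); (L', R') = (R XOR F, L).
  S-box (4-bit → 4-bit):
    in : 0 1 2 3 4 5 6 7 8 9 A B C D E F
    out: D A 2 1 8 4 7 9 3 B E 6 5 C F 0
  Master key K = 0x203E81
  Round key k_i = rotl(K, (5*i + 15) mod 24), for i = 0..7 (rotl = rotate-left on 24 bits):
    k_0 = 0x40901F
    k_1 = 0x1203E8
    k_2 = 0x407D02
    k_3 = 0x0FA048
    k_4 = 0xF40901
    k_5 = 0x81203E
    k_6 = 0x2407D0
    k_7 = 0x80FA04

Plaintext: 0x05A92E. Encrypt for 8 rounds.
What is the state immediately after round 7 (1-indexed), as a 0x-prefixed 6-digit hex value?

0xB21D2A

s_0 = plaintext = 0x05A92E
s_1 = Round(s_0, k_0) = 0x92EB40
s_2 = Round(s_1, k_1) = 0xB40ACD
s_3 = Round(s_2, k_2) = 0xACD210
s_4 = Round(s_3, k_3) = 0x21088E
s_5 = Round(s_4, k_4) = 0x88E820
s_6 = Round(s_5, k_5) = 0x820B21
s_7 = Round(s_6, k_6) = 0xB21D2A
s_8 = Round(s_7, k_7) = 0xD2A20E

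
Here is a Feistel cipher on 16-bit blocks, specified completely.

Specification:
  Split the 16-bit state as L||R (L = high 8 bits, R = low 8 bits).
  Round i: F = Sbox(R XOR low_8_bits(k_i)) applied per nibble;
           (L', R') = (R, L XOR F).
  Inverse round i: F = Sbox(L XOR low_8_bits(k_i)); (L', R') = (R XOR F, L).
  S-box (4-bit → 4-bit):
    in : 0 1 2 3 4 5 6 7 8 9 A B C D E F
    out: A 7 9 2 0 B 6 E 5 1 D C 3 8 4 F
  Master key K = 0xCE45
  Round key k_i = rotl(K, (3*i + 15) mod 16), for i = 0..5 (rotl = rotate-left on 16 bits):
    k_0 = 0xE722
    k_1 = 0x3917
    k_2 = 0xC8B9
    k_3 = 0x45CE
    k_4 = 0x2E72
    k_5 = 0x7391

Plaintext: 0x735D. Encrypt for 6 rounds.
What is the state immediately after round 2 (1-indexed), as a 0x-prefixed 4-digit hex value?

0x9C01

s_0 = plaintext = 0x735D
s_1 = Round(s_0, k_0) = 0x5D9C
s_2 = Round(s_1, k_1) = 0x9C01
s_3 = Round(s_2, k_2) = 0x0159
s_4 = Round(s_3, k_3) = 0x591F
s_5 = Round(s_4, k_4) = 0x1F31
s_6 = Round(s_5, k_5) = 0x31C5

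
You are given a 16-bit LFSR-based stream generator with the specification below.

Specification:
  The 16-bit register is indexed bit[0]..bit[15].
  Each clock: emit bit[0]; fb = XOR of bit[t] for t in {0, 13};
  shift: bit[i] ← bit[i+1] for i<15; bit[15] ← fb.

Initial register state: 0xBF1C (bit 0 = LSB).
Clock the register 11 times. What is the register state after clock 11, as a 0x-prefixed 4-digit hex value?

reg_0 = 0xBF1C
clock 1: out=0, reg = 0xDF8E
clock 2: out=0, reg = 0x6FC7
clock 3: out=1, reg = 0x37E3
clock 4: out=1, reg = 0x1BF1
clock 5: out=1, reg = 0x8DF8
clock 6: out=0, reg = 0x46FC
clock 7: out=0, reg = 0x237E
clock 8: out=0, reg = 0x91BF
clock 9: out=1, reg = 0xC8DF
clock 10: out=1, reg = 0xE46F
clock 11: out=1, reg = 0x7237

0x7237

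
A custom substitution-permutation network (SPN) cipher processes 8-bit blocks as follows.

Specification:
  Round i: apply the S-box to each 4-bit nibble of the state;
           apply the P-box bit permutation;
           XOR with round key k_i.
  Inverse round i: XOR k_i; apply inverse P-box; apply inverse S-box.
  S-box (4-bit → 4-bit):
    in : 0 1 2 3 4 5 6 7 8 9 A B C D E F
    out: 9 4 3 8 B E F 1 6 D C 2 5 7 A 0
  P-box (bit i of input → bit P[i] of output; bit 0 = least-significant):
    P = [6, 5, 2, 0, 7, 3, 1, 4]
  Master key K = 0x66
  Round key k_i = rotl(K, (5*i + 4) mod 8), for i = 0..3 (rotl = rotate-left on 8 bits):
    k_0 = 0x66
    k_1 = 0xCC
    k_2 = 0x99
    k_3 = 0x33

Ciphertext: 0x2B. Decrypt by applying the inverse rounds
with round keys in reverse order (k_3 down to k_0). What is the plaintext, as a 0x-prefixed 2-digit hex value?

0x9F

s_0 = ciphertext = 0x2B
s_1 = InvRound(s_0, k_3) = 0xEF
s_2 = InvRound(s_1, k_2) = 0xAD
s_3 = InvRound(s_2, k_1) = 0xF4
s_4 = InvRound(s_3, k_0) = 0x9F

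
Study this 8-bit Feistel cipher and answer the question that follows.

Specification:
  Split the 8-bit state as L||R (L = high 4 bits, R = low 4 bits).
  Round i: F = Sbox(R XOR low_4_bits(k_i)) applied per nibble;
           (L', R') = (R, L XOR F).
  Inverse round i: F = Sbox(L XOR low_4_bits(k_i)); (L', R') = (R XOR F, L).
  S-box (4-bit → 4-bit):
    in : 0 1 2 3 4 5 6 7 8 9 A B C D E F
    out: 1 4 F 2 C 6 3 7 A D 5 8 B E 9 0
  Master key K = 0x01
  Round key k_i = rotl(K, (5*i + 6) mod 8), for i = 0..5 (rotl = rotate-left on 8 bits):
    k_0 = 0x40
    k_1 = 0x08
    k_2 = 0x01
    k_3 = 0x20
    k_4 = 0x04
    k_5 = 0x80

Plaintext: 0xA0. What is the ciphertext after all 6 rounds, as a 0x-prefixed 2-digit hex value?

0x1B

s_0 = plaintext = 0xA0
s_1 = Round(s_0, k_0) = 0x0B
s_2 = Round(s_1, k_1) = 0xB2
s_3 = Round(s_2, k_2) = 0x29
s_4 = Round(s_3, k_3) = 0x9F
s_5 = Round(s_4, k_4) = 0xF1
s_6 = Round(s_5, k_5) = 0x1B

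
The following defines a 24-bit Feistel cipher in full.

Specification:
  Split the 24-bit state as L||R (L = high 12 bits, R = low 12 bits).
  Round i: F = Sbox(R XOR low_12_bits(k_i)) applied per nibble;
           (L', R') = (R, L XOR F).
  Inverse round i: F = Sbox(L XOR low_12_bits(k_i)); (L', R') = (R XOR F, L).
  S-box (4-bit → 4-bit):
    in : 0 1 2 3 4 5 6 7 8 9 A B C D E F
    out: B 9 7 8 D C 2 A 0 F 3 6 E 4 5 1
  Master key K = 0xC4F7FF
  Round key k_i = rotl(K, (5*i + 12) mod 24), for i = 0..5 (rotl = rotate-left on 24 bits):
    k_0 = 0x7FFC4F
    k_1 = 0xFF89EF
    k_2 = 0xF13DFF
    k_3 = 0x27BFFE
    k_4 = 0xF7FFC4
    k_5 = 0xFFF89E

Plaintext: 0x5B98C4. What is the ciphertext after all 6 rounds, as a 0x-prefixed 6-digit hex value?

0xF144CF

s_0 = plaintext = 0x5B98C4
s_1 = Round(s_0, k_0) = 0x8C48BF
s_2 = Round(s_1, k_1) = 0x8BF10F
s_3 = Round(s_2, k_2) = 0x10F6A4
s_4 = Round(s_3, k_3) = 0x6A4ECC
s_5 = Round(s_4, k_4) = 0xECCF14
s_6 = Round(s_5, k_5) = 0xF144CF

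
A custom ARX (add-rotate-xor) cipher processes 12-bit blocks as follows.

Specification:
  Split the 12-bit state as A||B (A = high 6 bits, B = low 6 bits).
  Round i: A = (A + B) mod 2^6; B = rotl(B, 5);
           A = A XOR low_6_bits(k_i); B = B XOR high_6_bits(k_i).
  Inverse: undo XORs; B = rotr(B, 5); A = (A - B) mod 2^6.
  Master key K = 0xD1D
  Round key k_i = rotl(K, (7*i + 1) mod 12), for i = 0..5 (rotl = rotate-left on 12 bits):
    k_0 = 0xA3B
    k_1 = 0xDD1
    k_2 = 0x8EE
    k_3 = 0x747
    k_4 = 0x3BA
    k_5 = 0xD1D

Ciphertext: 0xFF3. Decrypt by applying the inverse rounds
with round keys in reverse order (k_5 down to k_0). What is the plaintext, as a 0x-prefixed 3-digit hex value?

s_0 = ciphertext = 0xFF3
s_1 = InvRound(s_0, k_5) = 0x50E
s_2 = InvRound(s_1, k_4) = 0xB80
s_3 = InvRound(s_2, k_3) = 0xBFA
s_4 = InvRound(s_3, k_2) = 0x3F2
s_5 = InvRound(s_4, k_1) = 0x50A
s_6 = InvRound(s_5, k_0) = 0xA85

0xA85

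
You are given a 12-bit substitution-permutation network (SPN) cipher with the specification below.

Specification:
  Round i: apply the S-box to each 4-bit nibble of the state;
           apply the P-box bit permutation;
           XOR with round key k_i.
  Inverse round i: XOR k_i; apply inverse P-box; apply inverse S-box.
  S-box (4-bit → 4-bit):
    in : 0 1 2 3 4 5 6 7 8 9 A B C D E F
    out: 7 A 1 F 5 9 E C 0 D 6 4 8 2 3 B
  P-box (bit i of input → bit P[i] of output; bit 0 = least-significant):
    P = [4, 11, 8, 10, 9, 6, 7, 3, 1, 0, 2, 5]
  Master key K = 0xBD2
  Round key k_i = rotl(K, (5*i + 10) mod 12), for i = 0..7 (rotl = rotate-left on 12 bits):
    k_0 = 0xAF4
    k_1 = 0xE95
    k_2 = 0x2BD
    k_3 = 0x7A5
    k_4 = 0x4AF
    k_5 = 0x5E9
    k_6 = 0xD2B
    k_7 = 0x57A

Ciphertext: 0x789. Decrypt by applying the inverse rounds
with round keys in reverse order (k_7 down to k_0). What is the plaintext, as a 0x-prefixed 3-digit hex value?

0x933

s_0 = ciphertext = 0x789
s_1 = InvRound(s_0, k_7) = 0xF02
s_2 = InvRound(s_1, k_6) = 0x158
s_3 = InvRound(s_2, k_5) = 0x1B5
s_4 = InvRound(s_3, k_4) = 0x2C9
s_5 = InvRound(s_4, k_3) = 0x717
s_6 = InvRound(s_5, k_2) = 0x577
s_7 = InvRound(s_6, k_1) = 0x50A
s_8 = InvRound(s_7, k_0) = 0x933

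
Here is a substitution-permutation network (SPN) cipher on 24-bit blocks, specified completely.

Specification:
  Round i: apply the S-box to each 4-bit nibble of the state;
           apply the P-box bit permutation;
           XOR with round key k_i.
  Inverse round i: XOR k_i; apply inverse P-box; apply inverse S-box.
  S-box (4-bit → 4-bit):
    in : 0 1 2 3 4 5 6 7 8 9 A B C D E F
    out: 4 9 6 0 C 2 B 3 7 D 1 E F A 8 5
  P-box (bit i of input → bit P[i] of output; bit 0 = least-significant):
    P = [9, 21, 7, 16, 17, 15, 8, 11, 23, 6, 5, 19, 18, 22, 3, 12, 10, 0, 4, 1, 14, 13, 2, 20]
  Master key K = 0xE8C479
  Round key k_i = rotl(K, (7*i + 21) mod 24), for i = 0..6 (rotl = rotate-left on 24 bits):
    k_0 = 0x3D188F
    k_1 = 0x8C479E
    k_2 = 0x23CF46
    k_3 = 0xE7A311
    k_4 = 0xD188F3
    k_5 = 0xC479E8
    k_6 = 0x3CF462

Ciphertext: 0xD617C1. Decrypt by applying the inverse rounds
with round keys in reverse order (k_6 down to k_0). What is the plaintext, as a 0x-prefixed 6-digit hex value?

s_0 = ciphertext = 0xD617C1
s_1 = InvRound(s_0, k_6) = 0x7D5988
s_2 = InvRound(s_1, k_5) = 0xD33C3D
s_3 = InvRound(s_2, k_4) = 0x214570
s_4 = InvRound(s_3, k_3) = 0x77787A
s_5 = InvRound(s_4, k_2) = 0xBFC02A
s_6 = InvRound(s_5, k_1) = 0x4F308C
s_7 = InvRound(s_6, k_0) = 0xDD5315

0xDD5315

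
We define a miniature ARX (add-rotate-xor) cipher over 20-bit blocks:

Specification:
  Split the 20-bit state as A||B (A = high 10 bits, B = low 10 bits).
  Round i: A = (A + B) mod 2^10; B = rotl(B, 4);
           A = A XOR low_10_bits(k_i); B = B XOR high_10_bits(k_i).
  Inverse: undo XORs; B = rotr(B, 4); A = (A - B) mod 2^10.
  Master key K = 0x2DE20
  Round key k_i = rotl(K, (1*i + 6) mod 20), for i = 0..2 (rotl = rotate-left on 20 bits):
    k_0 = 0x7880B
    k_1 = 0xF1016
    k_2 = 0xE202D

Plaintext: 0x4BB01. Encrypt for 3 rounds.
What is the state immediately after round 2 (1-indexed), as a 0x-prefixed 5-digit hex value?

0x8D023

s_0 = plaintext = 0x4BB01
s_1 = Round(s_0, k_0) = 0x091FE
s_2 = Round(s_1, k_1) = 0x8D023
s_3 = Round(s_2, k_2) = 0x9E9B8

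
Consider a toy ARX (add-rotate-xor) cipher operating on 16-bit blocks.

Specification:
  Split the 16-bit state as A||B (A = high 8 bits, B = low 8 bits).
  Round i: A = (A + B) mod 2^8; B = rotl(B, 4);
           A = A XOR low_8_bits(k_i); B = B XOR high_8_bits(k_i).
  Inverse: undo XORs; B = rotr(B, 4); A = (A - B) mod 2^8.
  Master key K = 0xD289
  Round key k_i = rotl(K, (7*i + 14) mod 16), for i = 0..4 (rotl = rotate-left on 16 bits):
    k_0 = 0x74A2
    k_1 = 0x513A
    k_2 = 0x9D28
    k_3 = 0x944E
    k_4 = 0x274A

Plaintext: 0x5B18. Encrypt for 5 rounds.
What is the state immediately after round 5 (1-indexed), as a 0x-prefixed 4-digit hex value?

0x5E13

s_0 = plaintext = 0x5B18
s_1 = Round(s_0, k_0) = 0xD1F5
s_2 = Round(s_1, k_1) = 0xFC0E
s_3 = Round(s_2, k_2) = 0x227D
s_4 = Round(s_3, k_3) = 0xD143
s_5 = Round(s_4, k_4) = 0x5E13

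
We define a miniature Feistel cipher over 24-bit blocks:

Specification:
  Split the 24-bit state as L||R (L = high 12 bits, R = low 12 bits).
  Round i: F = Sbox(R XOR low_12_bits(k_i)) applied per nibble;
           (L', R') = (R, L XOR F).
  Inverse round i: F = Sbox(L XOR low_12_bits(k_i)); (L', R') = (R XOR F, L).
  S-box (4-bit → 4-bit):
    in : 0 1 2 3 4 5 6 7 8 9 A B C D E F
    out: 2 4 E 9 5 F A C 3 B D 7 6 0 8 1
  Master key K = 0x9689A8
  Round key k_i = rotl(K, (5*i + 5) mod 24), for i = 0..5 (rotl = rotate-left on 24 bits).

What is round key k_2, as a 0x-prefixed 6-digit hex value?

0xD44B44

K = 0x9689A8
k_0 = rotl(K, (5*0+5) mod 24) = rotl(K, 5) = 0xD13512
k_1 = rotl(K, (5*1+5) mod 24) = rotl(K, 10) = 0x26A25A
k_2 = rotl(K, (5*2+5) mod 24) = rotl(K, 15) = 0xD44B44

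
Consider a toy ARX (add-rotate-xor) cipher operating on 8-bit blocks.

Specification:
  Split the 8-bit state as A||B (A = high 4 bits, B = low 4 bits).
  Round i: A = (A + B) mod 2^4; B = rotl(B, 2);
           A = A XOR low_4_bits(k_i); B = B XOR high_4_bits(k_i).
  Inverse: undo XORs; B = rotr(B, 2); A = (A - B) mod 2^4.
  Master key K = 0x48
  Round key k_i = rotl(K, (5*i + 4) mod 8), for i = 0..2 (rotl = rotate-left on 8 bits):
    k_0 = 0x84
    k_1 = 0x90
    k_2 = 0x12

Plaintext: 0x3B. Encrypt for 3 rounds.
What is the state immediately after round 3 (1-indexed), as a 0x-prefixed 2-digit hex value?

0x21

s_0 = plaintext = 0x3B
s_1 = Round(s_0, k_0) = 0xA6
s_2 = Round(s_1, k_1) = 0x00
s_3 = Round(s_2, k_2) = 0x21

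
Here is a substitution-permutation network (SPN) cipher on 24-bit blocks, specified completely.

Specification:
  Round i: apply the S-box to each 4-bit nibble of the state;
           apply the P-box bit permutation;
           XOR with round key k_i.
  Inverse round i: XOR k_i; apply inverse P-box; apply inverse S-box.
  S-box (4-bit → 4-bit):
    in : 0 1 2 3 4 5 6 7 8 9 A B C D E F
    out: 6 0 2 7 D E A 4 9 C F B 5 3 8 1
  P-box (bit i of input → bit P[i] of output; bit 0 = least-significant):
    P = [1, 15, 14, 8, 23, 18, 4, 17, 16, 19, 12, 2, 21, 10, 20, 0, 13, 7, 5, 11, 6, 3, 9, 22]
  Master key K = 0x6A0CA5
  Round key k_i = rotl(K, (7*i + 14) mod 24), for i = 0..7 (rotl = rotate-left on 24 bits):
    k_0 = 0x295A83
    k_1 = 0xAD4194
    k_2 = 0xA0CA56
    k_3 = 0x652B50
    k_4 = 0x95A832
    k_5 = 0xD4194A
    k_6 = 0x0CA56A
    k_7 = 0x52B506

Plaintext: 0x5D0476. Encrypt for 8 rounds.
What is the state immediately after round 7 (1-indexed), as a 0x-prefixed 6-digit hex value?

0x15F113

s_0 = plaintext = 0x5D0476
s_1 = Round(s_0, k_0) = 0x78ED1F
s_2 = Round(s_1, k_1) = 0xA46B97
s_3 = Round(s_2, k_2) = 0xEBA42B
s_4 = Round(s_3, k_3) = 0x1096D7
s_5 = Round(s_4, k_4) = 0x09E897
s_6 = Round(s_5, k_5) = 0xD75377
s_7 = Round(s_6, k_6) = 0x15F113
s_8 = Round(s_7, k_7) = 0x727DA4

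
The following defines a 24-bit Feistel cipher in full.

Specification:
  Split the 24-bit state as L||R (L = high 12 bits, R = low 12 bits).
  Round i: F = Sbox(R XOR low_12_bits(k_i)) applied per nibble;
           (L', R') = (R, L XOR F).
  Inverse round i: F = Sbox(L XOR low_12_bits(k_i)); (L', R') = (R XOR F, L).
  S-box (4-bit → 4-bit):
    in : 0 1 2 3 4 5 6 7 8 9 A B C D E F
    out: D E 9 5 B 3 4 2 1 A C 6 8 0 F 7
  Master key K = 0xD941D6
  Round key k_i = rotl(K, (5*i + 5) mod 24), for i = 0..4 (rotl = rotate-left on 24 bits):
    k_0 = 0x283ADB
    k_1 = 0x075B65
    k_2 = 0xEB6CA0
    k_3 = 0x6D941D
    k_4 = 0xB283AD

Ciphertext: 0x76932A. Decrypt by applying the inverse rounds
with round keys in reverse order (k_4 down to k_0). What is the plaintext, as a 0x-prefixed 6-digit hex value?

0x3BBBDD

s_0 = ciphertext = 0x76932A
s_1 = InvRound(s_0, k_4) = 0x8A1769
s_2 = InvRound(s_1, k_3) = 0xF018A1
s_3 = InvRound(s_2, k_2) = 0xD6FF01
s_4 = InvRound(s_3, k_1) = 0xBDDD6F
s_5 = InvRound(s_4, k_0) = 0x3BBBDD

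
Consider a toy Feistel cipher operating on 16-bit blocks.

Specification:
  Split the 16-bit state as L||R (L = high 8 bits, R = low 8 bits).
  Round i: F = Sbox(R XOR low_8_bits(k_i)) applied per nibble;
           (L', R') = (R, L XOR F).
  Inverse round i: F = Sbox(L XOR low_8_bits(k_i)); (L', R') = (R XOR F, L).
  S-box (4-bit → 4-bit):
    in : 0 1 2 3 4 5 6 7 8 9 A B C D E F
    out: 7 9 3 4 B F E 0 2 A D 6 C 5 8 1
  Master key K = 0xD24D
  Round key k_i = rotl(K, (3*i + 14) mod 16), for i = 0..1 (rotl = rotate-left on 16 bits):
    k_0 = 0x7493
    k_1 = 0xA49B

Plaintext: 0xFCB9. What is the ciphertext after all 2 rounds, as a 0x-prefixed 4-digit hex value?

s_0 = plaintext = 0xFCB9
s_1 = Round(s_0, k_0) = 0xB9C1
s_2 = Round(s_1, k_1) = 0xC144

0xC144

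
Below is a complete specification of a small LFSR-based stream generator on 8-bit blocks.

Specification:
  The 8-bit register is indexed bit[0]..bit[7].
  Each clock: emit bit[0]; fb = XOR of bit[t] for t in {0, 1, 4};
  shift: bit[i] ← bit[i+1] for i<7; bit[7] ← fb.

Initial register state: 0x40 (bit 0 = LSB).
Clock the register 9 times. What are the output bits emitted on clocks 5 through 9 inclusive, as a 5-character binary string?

00100

reg_0 = 0x40
clock 1: out=0, reg = 0x20
clock 2: out=0, reg = 0x10
clock 3: out=0, reg = 0x88
clock 4: out=0, reg = 0x44
clock 5: out=0, reg = 0x22
clock 6: out=0, reg = 0x91
clock 7: out=1, reg = 0x48
clock 8: out=0, reg = 0x24
clock 9: out=0, reg = 0x12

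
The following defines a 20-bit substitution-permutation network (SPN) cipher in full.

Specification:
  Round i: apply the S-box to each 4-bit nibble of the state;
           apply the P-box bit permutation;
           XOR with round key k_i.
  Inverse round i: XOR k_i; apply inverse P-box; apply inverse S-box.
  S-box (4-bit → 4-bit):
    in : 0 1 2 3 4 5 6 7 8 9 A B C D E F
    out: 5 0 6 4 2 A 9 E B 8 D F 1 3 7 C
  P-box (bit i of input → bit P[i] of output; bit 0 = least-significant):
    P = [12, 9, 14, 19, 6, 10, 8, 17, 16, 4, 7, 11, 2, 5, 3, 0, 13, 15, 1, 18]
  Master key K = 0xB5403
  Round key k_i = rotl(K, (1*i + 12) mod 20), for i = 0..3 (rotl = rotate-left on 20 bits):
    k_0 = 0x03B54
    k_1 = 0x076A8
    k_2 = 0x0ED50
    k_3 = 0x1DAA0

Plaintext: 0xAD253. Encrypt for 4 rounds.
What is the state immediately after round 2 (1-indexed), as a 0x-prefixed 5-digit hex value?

s_0 = plaintext = 0xAD253
s_1 = Round(s_0, k_0) = 0x65FE2
s_2 = Round(s_1, k_1) = 0x41949
s_3 = Round(s_2, k_2) = 0x86150
s_4 = Round(s_3, k_3) = 0x72EA5

0x41949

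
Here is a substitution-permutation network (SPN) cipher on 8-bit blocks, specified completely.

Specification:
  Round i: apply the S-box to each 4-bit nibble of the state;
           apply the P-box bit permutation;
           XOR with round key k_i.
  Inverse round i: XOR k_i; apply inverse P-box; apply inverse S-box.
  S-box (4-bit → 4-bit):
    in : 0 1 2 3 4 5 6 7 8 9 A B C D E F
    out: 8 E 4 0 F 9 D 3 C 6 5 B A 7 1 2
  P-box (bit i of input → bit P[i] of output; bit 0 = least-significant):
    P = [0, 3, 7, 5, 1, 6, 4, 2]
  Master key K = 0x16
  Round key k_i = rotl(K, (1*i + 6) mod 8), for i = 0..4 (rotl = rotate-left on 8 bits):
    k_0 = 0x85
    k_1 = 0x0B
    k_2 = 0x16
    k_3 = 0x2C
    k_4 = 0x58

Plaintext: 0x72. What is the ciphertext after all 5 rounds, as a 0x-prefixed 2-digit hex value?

s_0 = plaintext = 0x72
s_1 = Round(s_0, k_0) = 0x47
s_2 = Round(s_1, k_1) = 0x54
s_3 = Round(s_2, k_2) = 0xB9
s_4 = Round(s_3, k_3) = 0xE2
s_5 = Round(s_4, k_4) = 0xDA

0xDA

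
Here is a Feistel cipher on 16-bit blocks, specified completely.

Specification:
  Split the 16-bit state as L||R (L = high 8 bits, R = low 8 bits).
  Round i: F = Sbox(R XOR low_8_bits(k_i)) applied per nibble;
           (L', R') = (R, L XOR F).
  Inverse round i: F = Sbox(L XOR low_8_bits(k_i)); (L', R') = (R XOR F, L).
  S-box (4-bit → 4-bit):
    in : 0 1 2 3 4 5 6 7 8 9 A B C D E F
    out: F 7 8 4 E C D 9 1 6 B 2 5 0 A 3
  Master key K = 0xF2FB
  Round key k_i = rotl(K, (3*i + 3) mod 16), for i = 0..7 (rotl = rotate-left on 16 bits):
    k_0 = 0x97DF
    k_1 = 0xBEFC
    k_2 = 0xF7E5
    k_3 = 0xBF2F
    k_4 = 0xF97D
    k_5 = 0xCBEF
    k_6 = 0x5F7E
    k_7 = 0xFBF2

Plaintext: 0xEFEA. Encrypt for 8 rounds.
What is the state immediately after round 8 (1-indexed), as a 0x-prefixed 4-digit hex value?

0xF3DF

s_0 = plaintext = 0xEFEA
s_1 = Round(s_0, k_0) = 0xEAA3
s_2 = Round(s_1, k_1) = 0xA329
s_3 = Round(s_2, k_2) = 0x29F6
s_4 = Round(s_3, k_3) = 0xF62F
s_5 = Round(s_4, k_4) = 0x2F3E
s_6 = Round(s_5, k_5) = 0x3E28
s_7 = Round(s_6, k_6) = 0x28F3
s_8 = Round(s_7, k_7) = 0xF3DF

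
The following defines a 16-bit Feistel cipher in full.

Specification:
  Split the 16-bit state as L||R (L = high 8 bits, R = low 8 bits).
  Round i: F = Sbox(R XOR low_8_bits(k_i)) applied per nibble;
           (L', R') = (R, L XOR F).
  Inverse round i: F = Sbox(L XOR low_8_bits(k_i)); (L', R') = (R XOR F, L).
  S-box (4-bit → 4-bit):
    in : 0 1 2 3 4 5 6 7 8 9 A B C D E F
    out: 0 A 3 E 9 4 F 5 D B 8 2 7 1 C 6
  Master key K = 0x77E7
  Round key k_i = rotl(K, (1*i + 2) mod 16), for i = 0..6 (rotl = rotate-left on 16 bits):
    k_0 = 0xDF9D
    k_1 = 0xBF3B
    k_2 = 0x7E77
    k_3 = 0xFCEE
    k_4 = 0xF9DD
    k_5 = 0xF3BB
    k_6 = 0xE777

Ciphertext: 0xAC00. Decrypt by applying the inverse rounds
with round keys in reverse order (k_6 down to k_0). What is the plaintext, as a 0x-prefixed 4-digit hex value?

s_0 = ciphertext = 0xAC00
s_1 = InvRound(s_0, k_6) = 0x12AC
s_2 = InvRound(s_1, k_5) = 0x2712
s_3 = InvRound(s_2, k_4) = 0x7A27
s_4 = InvRound(s_3, k_3) = 0x9E7A
s_5 = InvRound(s_4, k_2) = 0xB19E
s_6 = InvRound(s_5, k_1) = 0x46B1
s_7 = InvRound(s_6, k_0) = 0xA346

0xA346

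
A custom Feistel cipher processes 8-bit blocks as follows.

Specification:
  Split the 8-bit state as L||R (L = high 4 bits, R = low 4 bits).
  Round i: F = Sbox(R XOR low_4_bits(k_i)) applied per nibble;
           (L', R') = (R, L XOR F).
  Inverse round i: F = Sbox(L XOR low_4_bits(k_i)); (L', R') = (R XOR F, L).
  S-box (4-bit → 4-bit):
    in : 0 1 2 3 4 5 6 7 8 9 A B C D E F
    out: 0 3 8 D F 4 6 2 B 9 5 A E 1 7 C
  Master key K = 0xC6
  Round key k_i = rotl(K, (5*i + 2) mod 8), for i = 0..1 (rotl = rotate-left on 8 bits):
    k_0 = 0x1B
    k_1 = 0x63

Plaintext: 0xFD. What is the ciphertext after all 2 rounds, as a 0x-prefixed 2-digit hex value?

0x98

s_0 = plaintext = 0xFD
s_1 = Round(s_0, k_0) = 0xD9
s_2 = Round(s_1, k_1) = 0x98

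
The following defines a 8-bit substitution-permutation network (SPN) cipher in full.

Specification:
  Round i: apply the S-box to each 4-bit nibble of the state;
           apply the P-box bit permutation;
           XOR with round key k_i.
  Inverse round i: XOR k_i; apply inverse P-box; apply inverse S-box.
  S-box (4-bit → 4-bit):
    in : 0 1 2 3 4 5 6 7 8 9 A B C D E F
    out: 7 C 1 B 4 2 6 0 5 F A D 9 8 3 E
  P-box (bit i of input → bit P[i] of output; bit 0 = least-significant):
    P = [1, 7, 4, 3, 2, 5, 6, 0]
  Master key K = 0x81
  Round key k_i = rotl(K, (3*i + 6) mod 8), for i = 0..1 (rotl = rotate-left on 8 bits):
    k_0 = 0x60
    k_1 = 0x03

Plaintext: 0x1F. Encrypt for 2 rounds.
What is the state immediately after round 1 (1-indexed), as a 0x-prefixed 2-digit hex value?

0xB9

s_0 = plaintext = 0x1F
s_1 = Round(s_0, k_0) = 0xB9
s_2 = Round(s_1, k_1) = 0xDC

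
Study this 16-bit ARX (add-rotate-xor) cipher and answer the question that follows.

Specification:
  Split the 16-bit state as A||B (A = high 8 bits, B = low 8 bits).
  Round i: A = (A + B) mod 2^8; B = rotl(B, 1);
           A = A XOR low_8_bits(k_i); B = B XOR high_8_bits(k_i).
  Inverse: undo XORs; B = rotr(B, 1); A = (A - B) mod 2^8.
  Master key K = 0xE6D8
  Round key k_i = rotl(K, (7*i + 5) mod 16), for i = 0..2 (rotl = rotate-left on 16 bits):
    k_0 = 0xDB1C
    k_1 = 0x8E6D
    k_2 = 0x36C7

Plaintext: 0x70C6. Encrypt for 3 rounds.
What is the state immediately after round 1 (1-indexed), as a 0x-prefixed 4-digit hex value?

0x2A56

s_0 = plaintext = 0x70C6
s_1 = Round(s_0, k_0) = 0x2A56
s_2 = Round(s_1, k_1) = 0xED22
s_3 = Round(s_2, k_2) = 0xC872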